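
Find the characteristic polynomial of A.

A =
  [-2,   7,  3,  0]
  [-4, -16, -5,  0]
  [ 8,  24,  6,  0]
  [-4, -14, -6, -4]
x^4 + 16*x^3 + 96*x^2 + 256*x + 256

Expanding det(x·I − A) (e.g. by cofactor expansion or by noting that A is similar to its Jordan form J, which has the same characteristic polynomial as A) gives
  χ_A(x) = x^4 + 16*x^3 + 96*x^2 + 256*x + 256
which factors as (x + 4)^4. The eigenvalues (with algebraic multiplicities) are λ = -4 with multiplicity 4.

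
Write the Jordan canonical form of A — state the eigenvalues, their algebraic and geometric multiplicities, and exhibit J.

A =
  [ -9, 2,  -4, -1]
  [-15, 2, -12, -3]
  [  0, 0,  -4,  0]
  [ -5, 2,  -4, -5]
J_2(-4) ⊕ J_1(-4) ⊕ J_1(-4)

The characteristic polynomial is
  det(x·I − A) = x^4 + 16*x^3 + 96*x^2 + 256*x + 256 = (x + 4)^4

Eigenvalues and multiplicities (the geometric multiplicity of λ is n − rank(A − λI), which equals the number of Jordan blocks for λ):
  λ = -4: algebraic multiplicity = 4, geometric multiplicity = 3

Determining the block sizes for each eigenvalue:
  λ = -4: 3 blocks summing to 4 forces exactly one block of size 2 and the rest size 1 → block sizes [2, 1, 1]

Assembling the blocks gives a Jordan form
J =
  [-4,  1,  0,  0]
  [ 0, -4,  0,  0]
  [ 0,  0, -4,  0]
  [ 0,  0,  0, -4]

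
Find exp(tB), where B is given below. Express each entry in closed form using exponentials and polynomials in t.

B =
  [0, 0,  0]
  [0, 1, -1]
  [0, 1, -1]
e^{tB} =
  [1, 0, 0]
  [0, t + 1, -t]
  [0, t, 1 - t]

Strategy: write B = P · J · P⁻¹ where J is a Jordan canonical form, so e^{tB} = P · e^{tJ} · P⁻¹, and e^{tJ} can be computed block-by-block.

B has Jordan form
J =
  [0, 1, 0]
  [0, 0, 0]
  [0, 0, 0]
(up to reordering of blocks).

Per-block formulas:
  For a 2×2 Jordan block J_2(0): exp(t · J_2(0)) = e^(0t)·(I + t·N), where N is the 2×2 nilpotent shift.
  For a 1×1 block at λ = 0: exp(t · [0]) = [e^(0t)].

After assembling e^{tJ} and conjugating by P, we get:

e^{tB} =
  [1, 0, 0]
  [0, t + 1, -t]
  [0, t, 1 - t]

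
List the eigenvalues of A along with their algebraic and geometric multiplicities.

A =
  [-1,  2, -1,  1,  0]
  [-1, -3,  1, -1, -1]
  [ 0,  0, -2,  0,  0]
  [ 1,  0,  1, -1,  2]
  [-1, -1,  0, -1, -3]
λ = -2: alg = 5, geom = 2

Step 1 — factor the characteristic polynomial to read off the algebraic multiplicities:
  χ_A(x) = (x + 2)^5

Step 2 — compute geometric multiplicities via the rank-nullity identity g(λ) = n − rank(A − λI):
  rank(A − (-2)·I) = 3, so dim ker(A − (-2)·I) = n − 3 = 2

Summary:
  λ = -2: algebraic multiplicity = 5, geometric multiplicity = 2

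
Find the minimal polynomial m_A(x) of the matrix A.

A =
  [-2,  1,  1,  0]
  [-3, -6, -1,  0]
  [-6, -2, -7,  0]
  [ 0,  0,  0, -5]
x^2 + 10*x + 25

The characteristic polynomial is χ_A(x) = (x + 5)^4, so the eigenvalues are known. The minimal polynomial is
  m_A(x) = Π_λ (x − λ)^{k_λ}
where k_λ is the size of the *largest* Jordan block for λ (equivalently, the smallest k with (A − λI)^k v = 0 for every generalised eigenvector v of λ).

  λ = -5: largest Jordan block has size 2, contributing (x + 5)^2

So m_A(x) = (x + 5)^2 = x^2 + 10*x + 25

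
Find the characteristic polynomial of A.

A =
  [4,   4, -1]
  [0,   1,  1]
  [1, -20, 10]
x^3 - 15*x^2 + 75*x - 125

Expanding det(x·I − A) (e.g. by cofactor expansion or by noting that A is similar to its Jordan form J, which has the same characteristic polynomial as A) gives
  χ_A(x) = x^3 - 15*x^2 + 75*x - 125
which factors as (x - 5)^3. The eigenvalues (with algebraic multiplicities) are λ = 5 with multiplicity 3.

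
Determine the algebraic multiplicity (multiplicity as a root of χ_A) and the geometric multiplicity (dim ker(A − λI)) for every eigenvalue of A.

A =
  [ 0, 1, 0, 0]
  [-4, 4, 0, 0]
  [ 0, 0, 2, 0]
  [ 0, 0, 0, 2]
λ = 2: alg = 4, geom = 3

Step 1 — factor the characteristic polynomial to read off the algebraic multiplicities:
  χ_A(x) = (x - 2)^4

Step 2 — compute geometric multiplicities via the rank-nullity identity g(λ) = n − rank(A − λI):
  rank(A − (2)·I) = 1, so dim ker(A − (2)·I) = n − 1 = 3

Summary:
  λ = 2: algebraic multiplicity = 4, geometric multiplicity = 3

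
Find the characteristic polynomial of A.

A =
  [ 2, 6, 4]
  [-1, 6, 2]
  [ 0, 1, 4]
x^3 - 12*x^2 + 48*x - 64

Expanding det(x·I − A) (e.g. by cofactor expansion or by noting that A is similar to its Jordan form J, which has the same characteristic polynomial as A) gives
  χ_A(x) = x^3 - 12*x^2 + 48*x - 64
which factors as (x - 4)^3. The eigenvalues (with algebraic multiplicities) are λ = 4 with multiplicity 3.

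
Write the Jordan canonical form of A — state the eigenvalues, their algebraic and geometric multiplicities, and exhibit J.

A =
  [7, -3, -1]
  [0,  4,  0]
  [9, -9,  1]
J_2(4) ⊕ J_1(4)

The characteristic polynomial is
  det(x·I − A) = x^3 - 12*x^2 + 48*x - 64 = (x - 4)^3

Eigenvalues and multiplicities (the geometric multiplicity of λ is n − rank(A − λI), which equals the number of Jordan blocks for λ):
  λ = 4: algebraic multiplicity = 3, geometric multiplicity = 2

Determining the block sizes for each eigenvalue:
  λ = 4: 2 blocks summing to 3 forces exactly one block of size 2 and the rest size 1 → block sizes [2, 1]

Assembling the blocks gives a Jordan form
J =
  [4, 1, 0]
  [0, 4, 0]
  [0, 0, 4]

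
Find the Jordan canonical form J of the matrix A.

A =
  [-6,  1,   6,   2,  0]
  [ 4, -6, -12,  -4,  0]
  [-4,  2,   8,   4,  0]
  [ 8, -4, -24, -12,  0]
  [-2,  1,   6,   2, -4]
J_2(-4) ⊕ J_1(-4) ⊕ J_1(-4) ⊕ J_1(-4)

The characteristic polynomial is
  det(x·I − A) = x^5 + 20*x^4 + 160*x^3 + 640*x^2 + 1280*x + 1024 = (x + 4)^5

Eigenvalues and multiplicities (the geometric multiplicity of λ is n − rank(A − λI), which equals the number of Jordan blocks for λ):
  λ = -4: algebraic multiplicity = 5, geometric multiplicity = 4

Determining the block sizes for each eigenvalue:
  λ = -4: 4 blocks summing to 5 forces exactly one block of size 2 and the rest size 1 → block sizes [2, 1, 1, 1]

Assembling the blocks gives a Jordan form
J =
  [-4,  1,  0,  0,  0]
  [ 0, -4,  0,  0,  0]
  [ 0,  0, -4,  0,  0]
  [ 0,  0,  0, -4,  0]
  [ 0,  0,  0,  0, -4]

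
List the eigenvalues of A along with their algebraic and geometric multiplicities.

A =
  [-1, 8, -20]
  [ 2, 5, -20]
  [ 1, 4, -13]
λ = -3: alg = 3, geom = 2

Step 1 — factor the characteristic polynomial to read off the algebraic multiplicities:
  χ_A(x) = (x + 3)^3

Step 2 — compute geometric multiplicities via the rank-nullity identity g(λ) = n − rank(A − λI):
  rank(A − (-3)·I) = 1, so dim ker(A − (-3)·I) = n − 1 = 2

Summary:
  λ = -3: algebraic multiplicity = 3, geometric multiplicity = 2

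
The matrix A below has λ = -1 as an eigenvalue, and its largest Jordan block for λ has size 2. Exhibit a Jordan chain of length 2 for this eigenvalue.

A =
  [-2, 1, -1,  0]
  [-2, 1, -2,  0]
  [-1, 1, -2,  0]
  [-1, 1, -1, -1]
A Jordan chain for λ = -1 of length 2:
v_1 = (-1, -2, -1, -1)ᵀ
v_2 = (1, 0, 0, 0)ᵀ

Let N = A − (-1)·I. We want v_2 with N^2 v_2 = 0 but N^1 v_2 ≠ 0; then v_{j-1} := N · v_j for j = 2, …, 2.

Pick v_2 = (1, 0, 0, 0)ᵀ.
Then v_1 = N · v_2 = (-1, -2, -1, -1)ᵀ.

Sanity check: (A − (-1)·I) v_1 = (0, 0, 0, 0)ᵀ = 0. ✓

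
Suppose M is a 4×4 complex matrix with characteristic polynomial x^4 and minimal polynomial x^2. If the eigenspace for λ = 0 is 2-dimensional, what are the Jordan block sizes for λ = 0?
Block sizes for λ = 0: [2, 2]

Step 1 — from the characteristic polynomial, algebraic multiplicity of λ = 0 is 4. From dim ker(M − (0)·I) = 2, there are exactly 2 Jordan blocks for λ = 0.
Step 2 — from the minimal polynomial, the factor (x − 0)^2 tells us the largest block for λ = 0 has size 2.
Step 3 — with total size 4, 2 blocks, and largest block 2, the block sizes (in nonincreasing order) are [2, 2].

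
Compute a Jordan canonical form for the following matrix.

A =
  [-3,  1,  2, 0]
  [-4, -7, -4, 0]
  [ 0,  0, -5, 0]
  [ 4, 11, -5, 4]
J_2(-5) ⊕ J_1(-5) ⊕ J_1(4)

The characteristic polynomial is
  det(x·I − A) = x^4 + 11*x^3 + 15*x^2 - 175*x - 500 = (x - 4)*(x + 5)^3

Eigenvalues and multiplicities (the geometric multiplicity of λ is n − rank(A − λI), which equals the number of Jordan blocks for λ):
  λ = -5: algebraic multiplicity = 3, geometric multiplicity = 2
  λ = 4: algebraic multiplicity = 1, geometric multiplicity = 1

Determining the block sizes for each eigenvalue:
  λ = -5: 2 blocks summing to 3 forces exactly one block of size 2 and the rest size 1 → block sizes [2, 1]
  λ = 4: one block (gm = 1), so the single block has size am = 1 → block sizes [1]

Assembling the blocks gives a Jordan form
J =
  [-5,  1,  0, 0]
  [ 0, -5,  0, 0]
  [ 0,  0, -5, 0]
  [ 0,  0,  0, 4]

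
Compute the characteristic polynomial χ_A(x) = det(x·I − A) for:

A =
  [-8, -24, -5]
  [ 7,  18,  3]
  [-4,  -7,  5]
x^3 - 15*x^2 + 75*x - 125

Expanding det(x·I − A) (e.g. by cofactor expansion or by noting that A is similar to its Jordan form J, which has the same characteristic polynomial as A) gives
  χ_A(x) = x^3 - 15*x^2 + 75*x - 125
which factors as (x - 5)^3. The eigenvalues (with algebraic multiplicities) are λ = 5 with multiplicity 3.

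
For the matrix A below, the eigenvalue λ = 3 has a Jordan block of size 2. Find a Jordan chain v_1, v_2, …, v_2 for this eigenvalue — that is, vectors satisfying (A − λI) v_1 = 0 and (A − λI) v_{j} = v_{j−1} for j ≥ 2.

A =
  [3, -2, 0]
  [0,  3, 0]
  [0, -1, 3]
A Jordan chain for λ = 3 of length 2:
v_1 = (-2, 0, -1)ᵀ
v_2 = (0, 1, 0)ᵀ

Let N = A − (3)·I. We want v_2 with N^2 v_2 = 0 but N^1 v_2 ≠ 0; then v_{j-1} := N · v_j for j = 2, …, 2.

Pick v_2 = (0, 1, 0)ᵀ.
Then v_1 = N · v_2 = (-2, 0, -1)ᵀ.

Sanity check: (A − (3)·I) v_1 = (0, 0, 0)ᵀ = 0. ✓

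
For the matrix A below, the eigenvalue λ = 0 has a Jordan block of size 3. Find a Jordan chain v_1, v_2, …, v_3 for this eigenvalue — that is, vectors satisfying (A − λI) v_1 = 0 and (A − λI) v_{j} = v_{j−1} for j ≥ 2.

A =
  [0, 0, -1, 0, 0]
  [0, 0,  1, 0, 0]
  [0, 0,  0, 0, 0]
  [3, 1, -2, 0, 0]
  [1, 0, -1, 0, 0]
A Jordan chain for λ = 0 of length 3:
v_1 = (0, 0, 0, -2, -1)ᵀ
v_2 = (-1, 1, 0, -2, -1)ᵀ
v_3 = (0, 0, 1, 0, 0)ᵀ

Let N = A − (0)·I. We want v_3 with N^3 v_3 = 0 but N^2 v_3 ≠ 0; then v_{j-1} := N · v_j for j = 3, …, 2.

Pick v_3 = (0, 0, 1, 0, 0)ᵀ.
Then v_2 = N · v_3 = (-1, 1, 0, -2, -1)ᵀ.
Then v_1 = N · v_2 = (0, 0, 0, -2, -1)ᵀ.

Sanity check: (A − (0)·I) v_1 = (0, 0, 0, 0, 0)ᵀ = 0. ✓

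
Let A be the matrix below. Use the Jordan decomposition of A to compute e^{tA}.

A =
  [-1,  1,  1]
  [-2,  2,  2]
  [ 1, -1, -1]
e^{tA} =
  [1 - t, t, t]
  [-2*t, 2*t + 1, 2*t]
  [t, -t, 1 - t]

Strategy: write A = P · J · P⁻¹ where J is a Jordan canonical form, so e^{tA} = P · e^{tJ} · P⁻¹, and e^{tJ} can be computed block-by-block.

A has Jordan form
J =
  [0, 1, 0]
  [0, 0, 0]
  [0, 0, 0]
(up to reordering of blocks).

Per-block formulas:
  For a 1×1 block at λ = 0: exp(t · [0]) = [e^(0t)].
  For a 2×2 Jordan block J_2(0): exp(t · J_2(0)) = e^(0t)·(I + t·N), where N is the 2×2 nilpotent shift.

After assembling e^{tJ} and conjugating by P, we get:

e^{tA} =
  [1 - t, t, t]
  [-2*t, 2*t + 1, 2*t]
  [t, -t, 1 - t]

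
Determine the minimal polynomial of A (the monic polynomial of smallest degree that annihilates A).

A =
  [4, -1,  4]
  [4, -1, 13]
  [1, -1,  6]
x^3 - 9*x^2 + 27*x - 27

The characteristic polynomial is χ_A(x) = (x - 3)^3, so the eigenvalues are known. The minimal polynomial is
  m_A(x) = Π_λ (x − λ)^{k_λ}
where k_λ is the size of the *largest* Jordan block for λ (equivalently, the smallest k with (A − λI)^k v = 0 for every generalised eigenvector v of λ).

  λ = 3: largest Jordan block has size 3, contributing (x − 3)^3

So m_A(x) = (x - 3)^3 = x^3 - 9*x^2 + 27*x - 27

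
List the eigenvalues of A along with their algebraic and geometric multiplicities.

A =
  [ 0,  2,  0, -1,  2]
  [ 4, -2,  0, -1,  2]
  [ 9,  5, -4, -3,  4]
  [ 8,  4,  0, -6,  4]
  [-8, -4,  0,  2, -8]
λ = -4: alg = 5, geom = 3

Step 1 — factor the characteristic polynomial to read off the algebraic multiplicities:
  χ_A(x) = (x + 4)^5

Step 2 — compute geometric multiplicities via the rank-nullity identity g(λ) = n − rank(A − λI):
  rank(A − (-4)·I) = 2, so dim ker(A − (-4)·I) = n − 2 = 3

Summary:
  λ = -4: algebraic multiplicity = 5, geometric multiplicity = 3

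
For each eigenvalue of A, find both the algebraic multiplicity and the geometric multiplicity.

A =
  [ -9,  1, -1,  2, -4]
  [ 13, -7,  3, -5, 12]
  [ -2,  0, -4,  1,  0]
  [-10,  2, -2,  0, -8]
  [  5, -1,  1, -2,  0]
λ = -4: alg = 5, geom = 3

Step 1 — factor the characteristic polynomial to read off the algebraic multiplicities:
  χ_A(x) = (x + 4)^5

Step 2 — compute geometric multiplicities via the rank-nullity identity g(λ) = n − rank(A − λI):
  rank(A − (-4)·I) = 2, so dim ker(A − (-4)·I) = n − 2 = 3

Summary:
  λ = -4: algebraic multiplicity = 5, geometric multiplicity = 3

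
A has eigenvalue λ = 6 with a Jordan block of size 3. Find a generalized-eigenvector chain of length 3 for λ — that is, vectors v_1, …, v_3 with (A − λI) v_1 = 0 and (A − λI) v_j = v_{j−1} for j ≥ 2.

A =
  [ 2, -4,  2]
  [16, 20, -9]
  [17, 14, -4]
A Jordan chain for λ = 6 of length 3:
v_1 = (-14, 7, -14)ᵀ
v_2 = (-4, 16, 17)ᵀ
v_3 = (1, 0, 0)ᵀ

Let N = A − (6)·I. We want v_3 with N^3 v_3 = 0 but N^2 v_3 ≠ 0; then v_{j-1} := N · v_j for j = 3, …, 2.

Pick v_3 = (1, 0, 0)ᵀ.
Then v_2 = N · v_3 = (-4, 16, 17)ᵀ.
Then v_1 = N · v_2 = (-14, 7, -14)ᵀ.

Sanity check: (A − (6)·I) v_1 = (0, 0, 0)ᵀ = 0. ✓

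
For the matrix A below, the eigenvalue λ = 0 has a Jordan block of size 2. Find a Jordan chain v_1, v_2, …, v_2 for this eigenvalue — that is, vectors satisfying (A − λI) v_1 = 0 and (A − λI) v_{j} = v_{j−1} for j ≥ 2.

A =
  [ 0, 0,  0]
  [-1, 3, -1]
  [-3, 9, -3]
A Jordan chain for λ = 0 of length 2:
v_1 = (0, -1, -3)ᵀ
v_2 = (1, 0, 0)ᵀ

Let N = A − (0)·I. We want v_2 with N^2 v_2 = 0 but N^1 v_2 ≠ 0; then v_{j-1} := N · v_j for j = 2, …, 2.

Pick v_2 = (1, 0, 0)ᵀ.
Then v_1 = N · v_2 = (0, -1, -3)ᵀ.

Sanity check: (A − (0)·I) v_1 = (0, 0, 0)ᵀ = 0. ✓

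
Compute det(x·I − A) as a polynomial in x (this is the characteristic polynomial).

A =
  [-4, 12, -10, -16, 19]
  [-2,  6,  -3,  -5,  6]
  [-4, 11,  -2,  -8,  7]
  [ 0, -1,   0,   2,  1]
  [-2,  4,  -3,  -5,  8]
x^5 - 10*x^4 + 40*x^3 - 80*x^2 + 80*x - 32

Expanding det(x·I − A) (e.g. by cofactor expansion or by noting that A is similar to its Jordan form J, which has the same characteristic polynomial as A) gives
  χ_A(x) = x^5 - 10*x^4 + 40*x^3 - 80*x^2 + 80*x - 32
which factors as (x - 2)^5. The eigenvalues (with algebraic multiplicities) are λ = 2 with multiplicity 5.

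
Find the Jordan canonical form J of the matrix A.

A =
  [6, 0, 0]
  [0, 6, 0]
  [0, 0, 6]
J_1(6) ⊕ J_1(6) ⊕ J_1(6)

The characteristic polynomial is
  det(x·I − A) = x^3 - 18*x^2 + 108*x - 216 = (x - 6)^3

Eigenvalues and multiplicities (the geometric multiplicity of λ is n − rank(A − λI), which equals the number of Jordan blocks for λ):
  λ = 6: algebraic multiplicity = 3, geometric multiplicity = 3

Determining the block sizes for each eigenvalue:
  λ = 6: gm = am = 3, so every block has size 1 → block sizes [1, 1, 1]

Assembling the blocks gives a Jordan form
J =
  [6, 0, 0]
  [0, 6, 0]
  [0, 0, 6]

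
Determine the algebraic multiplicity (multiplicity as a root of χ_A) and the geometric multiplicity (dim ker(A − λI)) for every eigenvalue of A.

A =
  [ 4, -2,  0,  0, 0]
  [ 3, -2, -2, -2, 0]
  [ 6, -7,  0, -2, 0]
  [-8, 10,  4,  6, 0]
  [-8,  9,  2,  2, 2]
λ = 2: alg = 5, geom = 3

Step 1 — factor the characteristic polynomial to read off the algebraic multiplicities:
  χ_A(x) = (x - 2)^5

Step 2 — compute geometric multiplicities via the rank-nullity identity g(λ) = n − rank(A − λI):
  rank(A − (2)·I) = 2, so dim ker(A − (2)·I) = n − 2 = 3

Summary:
  λ = 2: algebraic multiplicity = 5, geometric multiplicity = 3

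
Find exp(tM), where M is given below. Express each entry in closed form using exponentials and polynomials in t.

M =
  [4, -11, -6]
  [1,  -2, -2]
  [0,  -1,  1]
e^{tM} =
  [-t^2*exp(t) + 3*t*exp(t) + exp(t), 3*t^2*exp(t) - 11*t*exp(t), 2*t^2*exp(t) - 6*t*exp(t)]
  [t*exp(t), -3*t*exp(t) + exp(t), -2*t*exp(t)]
  [-t^2*exp(t)/2, 3*t^2*exp(t)/2 - t*exp(t), t^2*exp(t) + exp(t)]

Strategy: write M = P · J · P⁻¹ where J is a Jordan canonical form, so e^{tM} = P · e^{tJ} · P⁻¹, and e^{tJ} can be computed block-by-block.

M has Jordan form
J =
  [1, 1, 0]
  [0, 1, 1]
  [0, 0, 1]
(up to reordering of blocks).

Per-block formulas:
  For a 3×3 Jordan block J_3(1): exp(t · J_3(1)) = e^(1t)·(I + t·N + (t^2/2)·N^2), where N is the 3×3 nilpotent shift.

After assembling e^{tJ} and conjugating by P, we get:

e^{tM} =
  [-t^2*exp(t) + 3*t*exp(t) + exp(t), 3*t^2*exp(t) - 11*t*exp(t), 2*t^2*exp(t) - 6*t*exp(t)]
  [t*exp(t), -3*t*exp(t) + exp(t), -2*t*exp(t)]
  [-t^2*exp(t)/2, 3*t^2*exp(t)/2 - t*exp(t), t^2*exp(t) + exp(t)]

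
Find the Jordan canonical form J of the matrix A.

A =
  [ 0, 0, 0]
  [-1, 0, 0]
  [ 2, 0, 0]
J_2(0) ⊕ J_1(0)

The characteristic polynomial is
  det(x·I − A) = x^3

Eigenvalues and multiplicities (the geometric multiplicity of λ is n − rank(A − λI), which equals the number of Jordan blocks for λ):
  λ = 0: algebraic multiplicity = 3, geometric multiplicity = 2

Determining the block sizes for each eigenvalue:
  λ = 0: 2 blocks summing to 3 forces exactly one block of size 2 and the rest size 1 → block sizes [2, 1]

Assembling the blocks gives a Jordan form
J =
  [0, 1, 0]
  [0, 0, 0]
  [0, 0, 0]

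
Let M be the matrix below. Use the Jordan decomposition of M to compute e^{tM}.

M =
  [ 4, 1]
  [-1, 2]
e^{tM} =
  [t*exp(3*t) + exp(3*t), t*exp(3*t)]
  [-t*exp(3*t), -t*exp(3*t) + exp(3*t)]

Strategy: write M = P · J · P⁻¹ where J is a Jordan canonical form, so e^{tM} = P · e^{tJ} · P⁻¹, and e^{tJ} can be computed block-by-block.

M has Jordan form
J =
  [3, 1]
  [0, 3]
(up to reordering of blocks).

Per-block formulas:
  For a 2×2 Jordan block J_2(3): exp(t · J_2(3)) = e^(3t)·(I + t·N), where N is the 2×2 nilpotent shift.

After assembling e^{tJ} and conjugating by P, we get:

e^{tM} =
  [t*exp(3*t) + exp(3*t), t*exp(3*t)]
  [-t*exp(3*t), -t*exp(3*t) + exp(3*t)]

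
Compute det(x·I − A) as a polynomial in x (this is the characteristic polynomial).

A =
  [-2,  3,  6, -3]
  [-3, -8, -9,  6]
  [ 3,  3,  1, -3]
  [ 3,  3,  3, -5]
x^4 + 14*x^3 + 69*x^2 + 140*x + 100

Expanding det(x·I − A) (e.g. by cofactor expansion or by noting that A is similar to its Jordan form J, which has the same characteristic polynomial as A) gives
  χ_A(x) = x^4 + 14*x^3 + 69*x^2 + 140*x + 100
which factors as (x + 2)^2*(x + 5)^2. The eigenvalues (with algebraic multiplicities) are λ = -5 with multiplicity 2, λ = -2 with multiplicity 2.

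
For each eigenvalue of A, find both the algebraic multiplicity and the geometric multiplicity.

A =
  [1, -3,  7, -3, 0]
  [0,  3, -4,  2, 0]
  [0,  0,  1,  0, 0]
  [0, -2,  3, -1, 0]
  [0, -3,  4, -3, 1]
λ = 1: alg = 5, geom = 3

Step 1 — factor the characteristic polynomial to read off the algebraic multiplicities:
  χ_A(x) = (x - 1)^5

Step 2 — compute geometric multiplicities via the rank-nullity identity g(λ) = n − rank(A − λI):
  rank(A − (1)·I) = 2, so dim ker(A − (1)·I) = n − 2 = 3

Summary:
  λ = 1: algebraic multiplicity = 5, geometric multiplicity = 3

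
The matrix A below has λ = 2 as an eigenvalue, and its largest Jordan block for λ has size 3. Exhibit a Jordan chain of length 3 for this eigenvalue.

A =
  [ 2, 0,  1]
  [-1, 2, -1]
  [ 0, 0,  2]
A Jordan chain for λ = 2 of length 3:
v_1 = (0, -1, 0)ᵀ
v_2 = (1, -1, 0)ᵀ
v_3 = (0, 0, 1)ᵀ

Let N = A − (2)·I. We want v_3 with N^3 v_3 = 0 but N^2 v_3 ≠ 0; then v_{j-1} := N · v_j for j = 3, …, 2.

Pick v_3 = (0, 0, 1)ᵀ.
Then v_2 = N · v_3 = (1, -1, 0)ᵀ.
Then v_1 = N · v_2 = (0, -1, 0)ᵀ.

Sanity check: (A − (2)·I) v_1 = (0, 0, 0)ᵀ = 0. ✓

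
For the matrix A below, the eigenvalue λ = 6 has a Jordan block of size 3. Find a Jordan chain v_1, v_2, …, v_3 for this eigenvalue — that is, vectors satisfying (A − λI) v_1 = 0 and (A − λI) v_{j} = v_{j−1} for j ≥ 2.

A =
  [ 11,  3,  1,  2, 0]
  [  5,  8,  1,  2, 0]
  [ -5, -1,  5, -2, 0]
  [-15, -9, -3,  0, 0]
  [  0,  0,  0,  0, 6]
A Jordan chain for λ = 6 of length 3:
v_1 = (5, 0, 5, -15, 0)ᵀ
v_2 = (5, 5, -5, -15, 0)ᵀ
v_3 = (1, 0, 0, 0, 0)ᵀ

Let N = A − (6)·I. We want v_3 with N^3 v_3 = 0 but N^2 v_3 ≠ 0; then v_{j-1} := N · v_j for j = 3, …, 2.

Pick v_3 = (1, 0, 0, 0, 0)ᵀ.
Then v_2 = N · v_3 = (5, 5, -5, -15, 0)ᵀ.
Then v_1 = N · v_2 = (5, 0, 5, -15, 0)ᵀ.

Sanity check: (A − (6)·I) v_1 = (0, 0, 0, 0, 0)ᵀ = 0. ✓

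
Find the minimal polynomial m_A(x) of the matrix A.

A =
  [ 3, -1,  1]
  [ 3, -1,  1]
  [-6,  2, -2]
x^2

The characteristic polynomial is χ_A(x) = x^3, so the eigenvalues are known. The minimal polynomial is
  m_A(x) = Π_λ (x − λ)^{k_λ}
where k_λ is the size of the *largest* Jordan block for λ (equivalently, the smallest k with (A − λI)^k v = 0 for every generalised eigenvector v of λ).

  λ = 0: largest Jordan block has size 2, contributing (x − 0)^2

So m_A(x) = x^2 = x^2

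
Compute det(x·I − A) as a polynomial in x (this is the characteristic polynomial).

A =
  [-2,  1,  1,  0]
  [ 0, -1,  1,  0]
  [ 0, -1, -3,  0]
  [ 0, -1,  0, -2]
x^4 + 8*x^3 + 24*x^2 + 32*x + 16

Expanding det(x·I − A) (e.g. by cofactor expansion or by noting that A is similar to its Jordan form J, which has the same characteristic polynomial as A) gives
  χ_A(x) = x^4 + 8*x^3 + 24*x^2 + 32*x + 16
which factors as (x + 2)^4. The eigenvalues (with algebraic multiplicities) are λ = -2 with multiplicity 4.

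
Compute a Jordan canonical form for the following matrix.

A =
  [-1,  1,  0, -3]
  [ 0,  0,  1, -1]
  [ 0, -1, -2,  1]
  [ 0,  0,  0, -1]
J_3(-1) ⊕ J_1(-1)

The characteristic polynomial is
  det(x·I − A) = x^4 + 4*x^3 + 6*x^2 + 4*x + 1 = (x + 1)^4

Eigenvalues and multiplicities (the geometric multiplicity of λ is n − rank(A − λI), which equals the number of Jordan blocks for λ):
  λ = -1: algebraic multiplicity = 4, geometric multiplicity = 2

Determining the block sizes for each eigenvalue:
  λ = -1: with am = 4 and gm = 2, the partition is not yet determined (e.g. several partitions of 4 into 2 parts exist). Let N = A − (-1)·I. Computing rank(N^1) = 2, rank(N^2) = 1, rank(N^3) = 0; the number of blocks of size ≥ j is rank(N^{j−1}) − rank(N^j), giving [2, 1, 1]. So we have 1 block(s) of size 3, 1 block(s) of size 1 → block sizes [3, 1]

Assembling the blocks gives a Jordan form
J =
  [-1,  1,  0,  0]
  [ 0, -1,  1,  0]
  [ 0,  0, -1,  0]
  [ 0,  0,  0, -1]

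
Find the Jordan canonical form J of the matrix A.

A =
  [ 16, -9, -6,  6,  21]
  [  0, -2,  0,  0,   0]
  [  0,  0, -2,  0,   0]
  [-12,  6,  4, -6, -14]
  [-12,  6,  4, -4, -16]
J_2(-2) ⊕ J_1(-2) ⊕ J_1(-2) ⊕ J_1(-2)

The characteristic polynomial is
  det(x·I − A) = x^5 + 10*x^4 + 40*x^3 + 80*x^2 + 80*x + 32 = (x + 2)^5

Eigenvalues and multiplicities (the geometric multiplicity of λ is n − rank(A − λI), which equals the number of Jordan blocks for λ):
  λ = -2: algebraic multiplicity = 5, geometric multiplicity = 4

Determining the block sizes for each eigenvalue:
  λ = -2: 4 blocks summing to 5 forces exactly one block of size 2 and the rest size 1 → block sizes [2, 1, 1, 1]

Assembling the blocks gives a Jordan form
J =
  [-2,  1,  0,  0,  0]
  [ 0, -2,  0,  0,  0]
  [ 0,  0, -2,  0,  0]
  [ 0,  0,  0, -2,  0]
  [ 0,  0,  0,  0, -2]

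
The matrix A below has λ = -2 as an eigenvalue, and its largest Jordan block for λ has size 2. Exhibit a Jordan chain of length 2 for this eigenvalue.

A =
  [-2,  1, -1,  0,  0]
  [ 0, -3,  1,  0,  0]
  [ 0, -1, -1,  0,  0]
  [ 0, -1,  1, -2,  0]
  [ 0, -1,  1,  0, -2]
A Jordan chain for λ = -2 of length 2:
v_1 = (1, -1, -1, -1, -1)ᵀ
v_2 = (0, 1, 0, 0, 0)ᵀ

Let N = A − (-2)·I. We want v_2 with N^2 v_2 = 0 but N^1 v_2 ≠ 0; then v_{j-1} := N · v_j for j = 2, …, 2.

Pick v_2 = (0, 1, 0, 0, 0)ᵀ.
Then v_1 = N · v_2 = (1, -1, -1, -1, -1)ᵀ.

Sanity check: (A − (-2)·I) v_1 = (0, 0, 0, 0, 0)ᵀ = 0. ✓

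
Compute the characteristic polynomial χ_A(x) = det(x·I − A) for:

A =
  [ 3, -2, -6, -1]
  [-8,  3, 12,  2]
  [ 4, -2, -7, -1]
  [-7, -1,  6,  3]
x^4 - 2*x^3 - 3*x^2 + 4*x + 4

Expanding det(x·I − A) (e.g. by cofactor expansion or by noting that A is similar to its Jordan form J, which has the same characteristic polynomial as A) gives
  χ_A(x) = x^4 - 2*x^3 - 3*x^2 + 4*x + 4
which factors as (x - 2)^2*(x + 1)^2. The eigenvalues (with algebraic multiplicities) are λ = -1 with multiplicity 2, λ = 2 with multiplicity 2.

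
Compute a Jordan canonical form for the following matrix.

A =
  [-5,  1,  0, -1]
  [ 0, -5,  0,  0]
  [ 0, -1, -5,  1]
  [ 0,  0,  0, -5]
J_2(-5) ⊕ J_1(-5) ⊕ J_1(-5)

The characteristic polynomial is
  det(x·I − A) = x^4 + 20*x^3 + 150*x^2 + 500*x + 625 = (x + 5)^4

Eigenvalues and multiplicities (the geometric multiplicity of λ is n − rank(A − λI), which equals the number of Jordan blocks for λ):
  λ = -5: algebraic multiplicity = 4, geometric multiplicity = 3

Determining the block sizes for each eigenvalue:
  λ = -5: 3 blocks summing to 4 forces exactly one block of size 2 and the rest size 1 → block sizes [2, 1, 1]

Assembling the blocks gives a Jordan form
J =
  [-5,  1,  0,  0]
  [ 0, -5,  0,  0]
  [ 0,  0, -5,  0]
  [ 0,  0,  0, -5]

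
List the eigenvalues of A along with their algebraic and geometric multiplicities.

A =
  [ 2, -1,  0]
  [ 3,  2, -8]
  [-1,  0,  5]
λ = 3: alg = 3, geom = 1

Step 1 — factor the characteristic polynomial to read off the algebraic multiplicities:
  χ_A(x) = (x - 3)^3

Step 2 — compute geometric multiplicities via the rank-nullity identity g(λ) = n − rank(A − λI):
  rank(A − (3)·I) = 2, so dim ker(A − (3)·I) = n − 2 = 1

Summary:
  λ = 3: algebraic multiplicity = 3, geometric multiplicity = 1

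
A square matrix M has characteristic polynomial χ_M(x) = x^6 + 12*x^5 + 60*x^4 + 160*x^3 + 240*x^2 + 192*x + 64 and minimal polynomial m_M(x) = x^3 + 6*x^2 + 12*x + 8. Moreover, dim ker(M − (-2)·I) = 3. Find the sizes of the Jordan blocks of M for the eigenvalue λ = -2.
Block sizes for λ = -2: [3, 2, 1]

Step 1 — from the characteristic polynomial, algebraic multiplicity of λ = -2 is 6. From dim ker(M − (-2)·I) = 3, there are exactly 3 Jordan blocks for λ = -2.
Step 2 — from the minimal polynomial, the factor (x + 2)^3 tells us the largest block for λ = -2 has size 3.
Step 3 — with total size 6, 3 blocks, and largest block 3, the block sizes (in nonincreasing order) are [3, 2, 1].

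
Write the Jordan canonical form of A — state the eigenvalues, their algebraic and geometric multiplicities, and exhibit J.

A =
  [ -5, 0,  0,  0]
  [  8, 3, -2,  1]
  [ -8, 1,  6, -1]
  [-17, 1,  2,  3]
J_1(-5) ⊕ J_2(4) ⊕ J_1(4)

The characteristic polynomial is
  det(x·I − A) = x^4 - 7*x^3 - 12*x^2 + 176*x - 320 = (x - 4)^3*(x + 5)

Eigenvalues and multiplicities (the geometric multiplicity of λ is n − rank(A − λI), which equals the number of Jordan blocks for λ):
  λ = -5: algebraic multiplicity = 1, geometric multiplicity = 1
  λ = 4: algebraic multiplicity = 3, geometric multiplicity = 2

Determining the block sizes for each eigenvalue:
  λ = -5: one block (gm = 1), so the single block has size am = 1 → block sizes [1]
  λ = 4: 2 blocks summing to 3 forces exactly one block of size 2 and the rest size 1 → block sizes [2, 1]

Assembling the blocks gives a Jordan form
J =
  [-5, 0, 0, 0]
  [ 0, 4, 1, 0]
  [ 0, 0, 4, 0]
  [ 0, 0, 0, 4]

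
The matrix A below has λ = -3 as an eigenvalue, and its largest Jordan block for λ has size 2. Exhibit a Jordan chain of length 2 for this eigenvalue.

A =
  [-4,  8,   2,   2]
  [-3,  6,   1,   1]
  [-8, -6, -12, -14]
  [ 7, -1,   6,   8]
A Jordan chain for λ = -3 of length 2:
v_1 = (2, 1, -4, 1)ᵀ
v_2 = (2, 1, -2, 0)ᵀ

Let N = A − (-3)·I. We want v_2 with N^2 v_2 = 0 but N^1 v_2 ≠ 0; then v_{j-1} := N · v_j for j = 2, …, 2.

Pick v_2 = (2, 1, -2, 0)ᵀ.
Then v_1 = N · v_2 = (2, 1, -4, 1)ᵀ.

Sanity check: (A − (-3)·I) v_1 = (0, 0, 0, 0)ᵀ = 0. ✓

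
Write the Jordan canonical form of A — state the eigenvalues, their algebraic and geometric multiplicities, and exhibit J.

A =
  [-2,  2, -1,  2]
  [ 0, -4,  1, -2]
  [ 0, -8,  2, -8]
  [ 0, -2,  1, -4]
J_2(-2) ⊕ J_1(-2) ⊕ J_1(-2)

The characteristic polynomial is
  det(x·I − A) = x^4 + 8*x^3 + 24*x^2 + 32*x + 16 = (x + 2)^4

Eigenvalues and multiplicities (the geometric multiplicity of λ is n − rank(A − λI), which equals the number of Jordan blocks for λ):
  λ = -2: algebraic multiplicity = 4, geometric multiplicity = 3

Determining the block sizes for each eigenvalue:
  λ = -2: 3 blocks summing to 4 forces exactly one block of size 2 and the rest size 1 → block sizes [2, 1, 1]

Assembling the blocks gives a Jordan form
J =
  [-2,  1,  0,  0]
  [ 0, -2,  0,  0]
  [ 0,  0, -2,  0]
  [ 0,  0,  0, -2]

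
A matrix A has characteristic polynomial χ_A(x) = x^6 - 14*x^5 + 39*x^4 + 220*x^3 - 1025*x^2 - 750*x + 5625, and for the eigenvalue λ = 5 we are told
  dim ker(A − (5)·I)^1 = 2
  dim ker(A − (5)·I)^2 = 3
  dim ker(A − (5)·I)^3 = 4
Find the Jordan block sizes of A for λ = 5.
Block sizes for λ = 5: [3, 1]

From the dimensions of kernels of powers, the number of Jordan blocks of size at least j is d_j − d_{j−1} where d_j = dim ker(N^j) (with d_0 = 0). Computing the differences gives [2, 1, 1].
The number of blocks of size exactly k is (#blocks of size ≥ k) − (#blocks of size ≥ k + 1), so the partition is: 1 block(s) of size 1, 1 block(s) of size 3.
In nonincreasing order the block sizes are [3, 1].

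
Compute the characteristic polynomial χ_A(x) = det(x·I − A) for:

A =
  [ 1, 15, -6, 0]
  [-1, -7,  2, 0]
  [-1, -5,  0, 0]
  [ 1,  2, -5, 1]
x^4 + 5*x^3 + 6*x^2 - 4*x - 8

Expanding det(x·I − A) (e.g. by cofactor expansion or by noting that A is similar to its Jordan form J, which has the same characteristic polynomial as A) gives
  χ_A(x) = x^4 + 5*x^3 + 6*x^2 - 4*x - 8
which factors as (x - 1)*(x + 2)^3. The eigenvalues (with algebraic multiplicities) are λ = -2 with multiplicity 3, λ = 1 with multiplicity 1.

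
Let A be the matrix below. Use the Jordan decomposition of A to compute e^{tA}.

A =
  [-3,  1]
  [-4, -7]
e^{tA} =
  [2*t*exp(-5*t) + exp(-5*t), t*exp(-5*t)]
  [-4*t*exp(-5*t), -2*t*exp(-5*t) + exp(-5*t)]

Strategy: write A = P · J · P⁻¹ where J is a Jordan canonical form, so e^{tA} = P · e^{tJ} · P⁻¹, and e^{tJ} can be computed block-by-block.

A has Jordan form
J =
  [-5,  1]
  [ 0, -5]
(up to reordering of blocks).

Per-block formulas:
  For a 2×2 Jordan block J_2(-5): exp(t · J_2(-5)) = e^(-5t)·(I + t·N), where N is the 2×2 nilpotent shift.

After assembling e^{tJ} and conjugating by P, we get:

e^{tA} =
  [2*t*exp(-5*t) + exp(-5*t), t*exp(-5*t)]
  [-4*t*exp(-5*t), -2*t*exp(-5*t) + exp(-5*t)]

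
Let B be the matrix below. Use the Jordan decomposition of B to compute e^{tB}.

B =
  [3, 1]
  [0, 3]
e^{tB} =
  [exp(3*t), t*exp(3*t)]
  [0, exp(3*t)]

Strategy: write B = P · J · P⁻¹ where J is a Jordan canonical form, so e^{tB} = P · e^{tJ} · P⁻¹, and e^{tJ} can be computed block-by-block.

B has Jordan form
J =
  [3, 1]
  [0, 3]
(up to reordering of blocks).

Per-block formulas:
  For a 2×2 Jordan block J_2(3): exp(t · J_2(3)) = e^(3t)·(I + t·N), where N is the 2×2 nilpotent shift.

After assembling e^{tJ} and conjugating by P, we get:

e^{tB} =
  [exp(3*t), t*exp(3*t)]
  [0, exp(3*t)]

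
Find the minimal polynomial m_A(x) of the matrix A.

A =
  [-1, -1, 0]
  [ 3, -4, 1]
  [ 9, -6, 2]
x^3 + 3*x^2 + 3*x + 1

The characteristic polynomial is χ_A(x) = (x + 1)^3, so the eigenvalues are known. The minimal polynomial is
  m_A(x) = Π_λ (x − λ)^{k_λ}
where k_λ is the size of the *largest* Jordan block for λ (equivalently, the smallest k with (A − λI)^k v = 0 for every generalised eigenvector v of λ).

  λ = -1: largest Jordan block has size 3, contributing (x + 1)^3

So m_A(x) = (x + 1)^3 = x^3 + 3*x^2 + 3*x + 1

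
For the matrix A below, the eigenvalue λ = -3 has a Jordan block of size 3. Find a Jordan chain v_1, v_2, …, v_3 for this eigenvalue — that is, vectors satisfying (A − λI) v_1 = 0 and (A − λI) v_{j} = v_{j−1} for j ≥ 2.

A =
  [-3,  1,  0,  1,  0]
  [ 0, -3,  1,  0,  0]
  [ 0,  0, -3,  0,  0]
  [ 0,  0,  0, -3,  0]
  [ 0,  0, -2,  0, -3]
A Jordan chain for λ = -3 of length 3:
v_1 = (1, 0, 0, 0, 0)ᵀ
v_2 = (0, 1, 0, 0, -2)ᵀ
v_3 = (0, 0, 1, 0, 0)ᵀ

Let N = A − (-3)·I. We want v_3 with N^3 v_3 = 0 but N^2 v_3 ≠ 0; then v_{j-1} := N · v_j for j = 3, …, 2.

Pick v_3 = (0, 0, 1, 0, 0)ᵀ.
Then v_2 = N · v_3 = (0, 1, 0, 0, -2)ᵀ.
Then v_1 = N · v_2 = (1, 0, 0, 0, 0)ᵀ.

Sanity check: (A − (-3)·I) v_1 = (0, 0, 0, 0, 0)ᵀ = 0. ✓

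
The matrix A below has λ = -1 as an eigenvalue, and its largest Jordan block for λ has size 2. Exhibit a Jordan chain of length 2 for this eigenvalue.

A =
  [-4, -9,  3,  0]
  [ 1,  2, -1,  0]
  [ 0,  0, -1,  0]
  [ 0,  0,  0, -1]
A Jordan chain for λ = -1 of length 2:
v_1 = (-3, 1, 0, 0)ᵀ
v_2 = (1, 0, 0, 0)ᵀ

Let N = A − (-1)·I. We want v_2 with N^2 v_2 = 0 but N^1 v_2 ≠ 0; then v_{j-1} := N · v_j for j = 2, …, 2.

Pick v_2 = (1, 0, 0, 0)ᵀ.
Then v_1 = N · v_2 = (-3, 1, 0, 0)ᵀ.

Sanity check: (A − (-1)·I) v_1 = (0, 0, 0, 0)ᵀ = 0. ✓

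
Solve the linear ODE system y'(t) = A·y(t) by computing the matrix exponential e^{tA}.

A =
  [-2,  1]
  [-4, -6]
e^{tA} =
  [2*t*exp(-4*t) + exp(-4*t), t*exp(-4*t)]
  [-4*t*exp(-4*t), -2*t*exp(-4*t) + exp(-4*t)]

Strategy: write A = P · J · P⁻¹ where J is a Jordan canonical form, so e^{tA} = P · e^{tJ} · P⁻¹, and e^{tJ} can be computed block-by-block.

A has Jordan form
J =
  [-4,  1]
  [ 0, -4]
(up to reordering of blocks).

Per-block formulas:
  For a 2×2 Jordan block J_2(-4): exp(t · J_2(-4)) = e^(-4t)·(I + t·N), where N is the 2×2 nilpotent shift.

After assembling e^{tJ} and conjugating by P, we get:

e^{tA} =
  [2*t*exp(-4*t) + exp(-4*t), t*exp(-4*t)]
  [-4*t*exp(-4*t), -2*t*exp(-4*t) + exp(-4*t)]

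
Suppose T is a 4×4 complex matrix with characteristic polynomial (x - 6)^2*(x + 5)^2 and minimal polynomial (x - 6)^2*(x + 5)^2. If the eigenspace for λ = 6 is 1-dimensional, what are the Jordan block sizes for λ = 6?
Block sizes for λ = 6: [2]

Step 1 — from the characteristic polynomial, algebraic multiplicity of λ = 6 is 2. From dim ker(T − (6)·I) = 1, there are exactly 1 Jordan blocks for λ = 6.
Step 2 — from the minimal polynomial, the factor (x − 6)^2 tells us the largest block for λ = 6 has size 2.
Step 3 — with total size 2, 1 blocks, and largest block 2, the block sizes (in nonincreasing order) are [2].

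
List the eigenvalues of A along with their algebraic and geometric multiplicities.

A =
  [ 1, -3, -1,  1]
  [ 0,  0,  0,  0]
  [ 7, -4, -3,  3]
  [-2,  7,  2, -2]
λ = -2: alg = 2, geom = 1; λ = 0: alg = 2, geom = 1

Step 1 — factor the characteristic polynomial to read off the algebraic multiplicities:
  χ_A(x) = x^2*(x + 2)^2

Step 2 — compute geometric multiplicities via the rank-nullity identity g(λ) = n − rank(A − λI):
  rank(A − (-2)·I) = 3, so dim ker(A − (-2)·I) = n − 3 = 1
  rank(A − (0)·I) = 3, so dim ker(A − (0)·I) = n − 3 = 1

Summary:
  λ = -2: algebraic multiplicity = 2, geometric multiplicity = 1
  λ = 0: algebraic multiplicity = 2, geometric multiplicity = 1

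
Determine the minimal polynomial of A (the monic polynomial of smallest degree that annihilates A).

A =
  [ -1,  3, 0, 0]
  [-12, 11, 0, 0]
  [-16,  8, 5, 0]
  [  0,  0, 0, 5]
x^2 - 10*x + 25

The characteristic polynomial is χ_A(x) = (x - 5)^4, so the eigenvalues are known. The minimal polynomial is
  m_A(x) = Π_λ (x − λ)^{k_λ}
where k_λ is the size of the *largest* Jordan block for λ (equivalently, the smallest k with (A − λI)^k v = 0 for every generalised eigenvector v of λ).

  λ = 5: largest Jordan block has size 2, contributing (x − 5)^2

So m_A(x) = (x - 5)^2 = x^2 - 10*x + 25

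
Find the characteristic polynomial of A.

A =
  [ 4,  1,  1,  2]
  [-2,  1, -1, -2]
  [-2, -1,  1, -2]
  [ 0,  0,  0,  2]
x^4 - 8*x^3 + 24*x^2 - 32*x + 16

Expanding det(x·I − A) (e.g. by cofactor expansion or by noting that A is similar to its Jordan form J, which has the same characteristic polynomial as A) gives
  χ_A(x) = x^4 - 8*x^3 + 24*x^2 - 32*x + 16
which factors as (x - 2)^4. The eigenvalues (with algebraic multiplicities) are λ = 2 with multiplicity 4.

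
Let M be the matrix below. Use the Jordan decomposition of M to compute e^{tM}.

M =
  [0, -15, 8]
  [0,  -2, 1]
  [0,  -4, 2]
e^{tM} =
  [1, -t^2 - 15*t, t^2/2 + 8*t]
  [0, 1 - 2*t, t]
  [0, -4*t, 2*t + 1]

Strategy: write M = P · J · P⁻¹ where J is a Jordan canonical form, so e^{tM} = P · e^{tJ} · P⁻¹, and e^{tJ} can be computed block-by-block.

M has Jordan form
J =
  [0, 1, 0]
  [0, 0, 1]
  [0, 0, 0]
(up to reordering of blocks).

Per-block formulas:
  For a 3×3 Jordan block J_3(0): exp(t · J_3(0)) = e^(0t)·(I + t·N + (t^2/2)·N^2), where N is the 3×3 nilpotent shift.

After assembling e^{tJ} and conjugating by P, we get:

e^{tM} =
  [1, -t^2 - 15*t, t^2/2 + 8*t]
  [0, 1 - 2*t, t]
  [0, -4*t, 2*t + 1]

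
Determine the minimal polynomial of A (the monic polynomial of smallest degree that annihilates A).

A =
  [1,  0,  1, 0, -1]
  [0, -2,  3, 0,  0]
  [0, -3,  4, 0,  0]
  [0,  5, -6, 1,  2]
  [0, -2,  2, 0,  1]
x^3 - 3*x^2 + 3*x - 1

The characteristic polynomial is χ_A(x) = (x - 1)^5, so the eigenvalues are known. The minimal polynomial is
  m_A(x) = Π_λ (x − λ)^{k_λ}
where k_λ is the size of the *largest* Jordan block for λ (equivalently, the smallest k with (A − λI)^k v = 0 for every generalised eigenvector v of λ).

  λ = 1: largest Jordan block has size 3, contributing (x − 1)^3

So m_A(x) = (x - 1)^3 = x^3 - 3*x^2 + 3*x - 1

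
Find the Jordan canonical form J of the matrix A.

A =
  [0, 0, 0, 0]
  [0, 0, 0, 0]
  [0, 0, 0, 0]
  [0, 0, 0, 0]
J_1(0) ⊕ J_1(0) ⊕ J_1(0) ⊕ J_1(0)

The characteristic polynomial is
  det(x·I − A) = x^4

Eigenvalues and multiplicities (the geometric multiplicity of λ is n − rank(A − λI), which equals the number of Jordan blocks for λ):
  λ = 0: algebraic multiplicity = 4, geometric multiplicity = 4

Determining the block sizes for each eigenvalue:
  λ = 0: gm = am = 4, so every block has size 1 → block sizes [1, 1, 1, 1]

Assembling the blocks gives a Jordan form
J =
  [0, 0, 0, 0]
  [0, 0, 0, 0]
  [0, 0, 0, 0]
  [0, 0, 0, 0]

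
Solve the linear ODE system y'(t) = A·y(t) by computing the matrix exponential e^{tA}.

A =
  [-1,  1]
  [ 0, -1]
e^{tA} =
  [exp(-t), t*exp(-t)]
  [0, exp(-t)]

Strategy: write A = P · J · P⁻¹ where J is a Jordan canonical form, so e^{tA} = P · e^{tJ} · P⁻¹, and e^{tJ} can be computed block-by-block.

A has Jordan form
J =
  [-1,  1]
  [ 0, -1]
(up to reordering of blocks).

Per-block formulas:
  For a 2×2 Jordan block J_2(-1): exp(t · J_2(-1)) = e^(-1t)·(I + t·N), where N is the 2×2 nilpotent shift.

After assembling e^{tJ} and conjugating by P, we get:

e^{tA} =
  [exp(-t), t*exp(-t)]
  [0, exp(-t)]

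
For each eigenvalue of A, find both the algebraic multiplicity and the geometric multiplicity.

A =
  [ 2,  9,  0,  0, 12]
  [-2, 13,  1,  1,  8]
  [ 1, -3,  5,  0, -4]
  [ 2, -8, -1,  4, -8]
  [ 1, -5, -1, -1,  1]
λ = 5: alg = 5, geom = 3

Step 1 — factor the characteristic polynomial to read off the algebraic multiplicities:
  χ_A(x) = (x - 5)^5

Step 2 — compute geometric multiplicities via the rank-nullity identity g(λ) = n − rank(A − λI):
  rank(A − (5)·I) = 2, so dim ker(A − (5)·I) = n − 2 = 3

Summary:
  λ = 5: algebraic multiplicity = 5, geometric multiplicity = 3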